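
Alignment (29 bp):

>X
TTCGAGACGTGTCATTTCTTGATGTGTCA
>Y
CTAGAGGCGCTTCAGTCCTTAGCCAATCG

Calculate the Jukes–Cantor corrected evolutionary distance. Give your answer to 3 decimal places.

The sequences differ at 14 of 29 sites, so p = 14/29 ≈ 0.482759.
d = −(3/4) ln(1 − 4p/3) = −0.75 ln(1 − 0.643679) = −0.75 ln(0.356321)
  = −0.75 × (-1.031923) = 0.773942 substitutions/site.

0.774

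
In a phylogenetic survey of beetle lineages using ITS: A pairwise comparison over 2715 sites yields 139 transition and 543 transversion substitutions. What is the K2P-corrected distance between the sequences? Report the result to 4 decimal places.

P = 139/2715 ≈ 0.051197 and Q = 543/2715 = 0.2.
Under the Kimura two-parameter model, d = −½ ln(1 − 2P − Q) − ¼ ln(1 − 2Q).
1 − 2P − Q = 0.697606, giving −½ ln(0.697606) = 0.180050.
1 − 2Q = 0.6, giving −¼ ln(0.6) = 0.127706.
d = 0.180050 + 0.127706 = 0.307756.

0.3078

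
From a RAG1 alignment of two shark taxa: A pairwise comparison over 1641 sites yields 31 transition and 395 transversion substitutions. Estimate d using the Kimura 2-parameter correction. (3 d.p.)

0.327

P = 31/1641 ≈ 0.018891 and Q = 395/1641 ≈ 0.240707.
Under the Kimura two-parameter model, d = −½ ln(1 − 2P − Q) − ¼ ln(1 − 2Q).
1 − 2P − Q = 0.721511, giving −½ ln(0.721511) = 0.163204.
1 − 2Q = 0.518586, giving −¼ ln(0.518586) = 0.164162.
d = 0.163204 + 0.164162 = 0.327366.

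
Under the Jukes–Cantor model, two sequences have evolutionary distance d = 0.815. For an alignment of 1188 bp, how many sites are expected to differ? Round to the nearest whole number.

590

Invert JC69: p = (3/4)(1 − e^(−4d/3)) = 0.75 × (1 − e^(-1.086667)) = 0.75 × (1 − 0.337339) = 0.496996.
Expected differing sites = pL ≈ 0.496996 × 1188 = 590.431248 ≈ 590.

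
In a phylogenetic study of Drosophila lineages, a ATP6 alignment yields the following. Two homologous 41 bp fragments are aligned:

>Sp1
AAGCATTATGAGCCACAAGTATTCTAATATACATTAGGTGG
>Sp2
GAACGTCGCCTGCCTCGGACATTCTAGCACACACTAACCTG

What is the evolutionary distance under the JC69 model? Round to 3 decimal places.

0.861

The sequences differ at 21 of 41 sites, so p = 21/41 ≈ 0.512195.
d = −(3/4) ln(1 − 4p/3) = −0.75 ln(1 − 0.682927) = −0.75 ln(0.317073)
  = −0.75 × (-1.148623) = 0.861467 substitutions/site.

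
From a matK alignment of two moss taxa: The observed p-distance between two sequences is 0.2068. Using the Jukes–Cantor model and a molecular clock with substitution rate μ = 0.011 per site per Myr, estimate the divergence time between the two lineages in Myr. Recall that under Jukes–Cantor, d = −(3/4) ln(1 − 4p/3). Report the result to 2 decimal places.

d = −(3/4) ln(1 − 4p/3) = −0.75 ln(1 − 0.275733) = −0.75 ln(0.724267)
  = −0.75 × (-0.322595) = 0.241946 substitutions/site.
Under a molecular clock d = 2μt, so t = d/(2μ) = 0.241946 / (2 × 0.011) = 11.00 Myr.

11.00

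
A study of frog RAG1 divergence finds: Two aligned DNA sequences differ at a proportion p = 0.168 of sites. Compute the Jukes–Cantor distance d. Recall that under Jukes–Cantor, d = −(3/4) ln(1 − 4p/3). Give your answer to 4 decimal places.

d = −(3/4) ln(1 − 4p/3) = −0.75 ln(1 − 0.224) = −0.75 ln(0.776)
  = −0.75 × (-0.253603) = 0.190202 substitutions/site.

0.1902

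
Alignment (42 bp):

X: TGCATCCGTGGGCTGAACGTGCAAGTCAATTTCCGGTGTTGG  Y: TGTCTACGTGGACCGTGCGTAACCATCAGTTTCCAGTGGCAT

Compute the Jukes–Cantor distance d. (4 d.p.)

The sequences differ at 18 of 42 sites, so p = 18/42 ≈ 0.428571.
d = −(3/4) ln(1 − 4p/3) = −0.75 ln(1 − 0.571428) = −0.75 ln(0.428572)
  = −0.75 × (-0.847297) = 0.635473 substitutions/site.

0.6355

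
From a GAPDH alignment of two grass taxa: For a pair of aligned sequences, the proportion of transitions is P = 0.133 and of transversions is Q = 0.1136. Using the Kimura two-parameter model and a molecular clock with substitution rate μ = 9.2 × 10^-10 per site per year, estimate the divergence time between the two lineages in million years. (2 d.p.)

164.74

Under the Kimura two-parameter model, d = −½ ln(1 − 2P − Q) − ¼ ln(1 − 2Q).
1 − 2P − Q = 0.6204, giving −½ ln(0.6204) = 0.238695.
1 − 2Q = 0.7728, giving −¼ ln(0.7728) = 0.064434.
d = 0.238695 + 0.064434 = 0.303129.
Under a molecular clock d = 2μt, so t = d/(2μ) = 0.303129 / (2 × 9.2 × 10^-10) = 164.74 million years.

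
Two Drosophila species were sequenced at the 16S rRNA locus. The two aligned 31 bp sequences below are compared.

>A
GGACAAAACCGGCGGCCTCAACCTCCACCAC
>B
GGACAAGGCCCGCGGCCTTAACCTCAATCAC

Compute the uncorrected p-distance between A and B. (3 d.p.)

The sequences differ at 6 of 31 positions (sites 7, 8, 11, 19, 26, 28).
p = 6/31 = 0.193548… ≈ 0.194 (to 3 d.p.).

0.194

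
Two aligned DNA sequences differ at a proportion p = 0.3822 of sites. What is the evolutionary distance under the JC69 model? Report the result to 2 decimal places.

0.53

d = −(3/4) ln(1 − 4p/3) = −0.75 ln(1 − 0.5096) = −0.75 ln(0.4904)
  = −0.75 × (-0.712534) = 0.534401 substitutions/site.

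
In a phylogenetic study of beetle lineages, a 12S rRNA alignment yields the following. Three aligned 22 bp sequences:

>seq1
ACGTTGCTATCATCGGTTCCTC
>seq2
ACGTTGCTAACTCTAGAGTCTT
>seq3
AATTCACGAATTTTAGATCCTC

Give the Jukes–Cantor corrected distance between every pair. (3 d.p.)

seq1–seq2: 9/22 sites differ → p ≈ 0.409091, d = −0.75 ln(1 − 0.545455) = 0.591344 ≈ 0.591.
seq1–seq3: 11/22 sites differ → p = 0.5, d = −0.75 ln(1 − 0.666667) = 0.823960 ≈ 0.824.
seq2–seq3: 10/22 sites differ → p ≈ 0.454545, d = −0.75 ln(1 − 0.60606) = 0.698667 ≈ 0.699.

d(seq1,seq2) = 0.591, d(seq1,seq3) = 0.824, d(seq2,seq3) = 0.699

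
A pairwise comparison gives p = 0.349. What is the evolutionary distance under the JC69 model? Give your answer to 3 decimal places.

0.470

d = −(3/4) ln(1 − 4p/3) = −0.75 ln(1 − 0.465333) = −0.75 ln(0.534667)
  = −0.75 × (-0.626111) = 0.469583 substitutions/site.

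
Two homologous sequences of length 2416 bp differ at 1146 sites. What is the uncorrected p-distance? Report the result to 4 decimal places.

0.4743

p = 1146/2416 = 0.474337… ≈ 0.4743 (to 4 d.p.).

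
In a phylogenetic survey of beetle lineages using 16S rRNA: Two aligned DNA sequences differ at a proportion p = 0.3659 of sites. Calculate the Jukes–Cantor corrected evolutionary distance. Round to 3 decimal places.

0.502

d = −(3/4) ln(1 − 4p/3) = −0.75 ln(1 − 0.487867) = −0.75 ln(0.512133)
  = −0.75 × (-0.669171) = 0.501878 substitutions/site.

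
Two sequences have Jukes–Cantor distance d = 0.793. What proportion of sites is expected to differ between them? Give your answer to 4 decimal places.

p = (3/4)(1 − e^(−4d/3)) = 0.75 × (1 − e^(-1.057333)) = 0.75 × (1 − 0.347381) = 0.489464.

0.4895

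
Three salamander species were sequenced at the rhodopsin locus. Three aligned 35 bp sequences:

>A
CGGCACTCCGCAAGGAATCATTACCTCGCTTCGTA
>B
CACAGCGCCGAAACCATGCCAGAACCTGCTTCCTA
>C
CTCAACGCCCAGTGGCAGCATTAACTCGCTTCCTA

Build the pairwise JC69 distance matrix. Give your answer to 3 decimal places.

d(A,B) = 0.782, d(A,C) = 0.458, d(B,C) = 0.572

A–B: 17/35 sites differ → p ≈ 0.485714, d = −0.75 ln(1 − 0.647619) = 0.782282 ≈ 0.782.
A–C: 12/35 sites differ → p ≈ 0.342857, d = −0.75 ln(1 − 0.457143) = 0.458182 ≈ 0.458.
B–C: 14/35 sites differ → p = 0.4, d = −0.75 ln(1 − 0.533333) = 0.571605 ≈ 0.572.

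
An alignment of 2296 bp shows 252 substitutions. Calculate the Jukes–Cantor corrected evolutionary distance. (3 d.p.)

0.119

p = 252/2296 ≈ 0.109756.
d = −(3/4) ln(1 − 4p/3) = −0.75 ln(1 − 0.146341) = −0.75 ln(0.853659)
  = −0.75 × (-0.158223) = 0.118667 substitutions/site.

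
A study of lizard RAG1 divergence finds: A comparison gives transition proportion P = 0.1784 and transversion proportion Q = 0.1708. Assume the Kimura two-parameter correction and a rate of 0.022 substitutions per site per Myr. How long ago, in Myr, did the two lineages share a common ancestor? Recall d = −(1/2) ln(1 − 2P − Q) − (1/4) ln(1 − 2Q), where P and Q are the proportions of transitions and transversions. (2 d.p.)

10.90

Under the Kimura two-parameter model, d = −½ ln(1 − 2P − Q) − ¼ ln(1 − 2Q).
1 − 2P − Q = 0.4724, giving −½ ln(0.4724) = 0.374965.
1 − 2Q = 0.6584, giving −¼ ln(0.6584) = 0.104486.
d = 0.374965 + 0.104486 = 0.479451.
Under a molecular clock d = 2μt, so t = d/(2μ) = 0.479451 / (2 × 0.022) = 10.90 Myr.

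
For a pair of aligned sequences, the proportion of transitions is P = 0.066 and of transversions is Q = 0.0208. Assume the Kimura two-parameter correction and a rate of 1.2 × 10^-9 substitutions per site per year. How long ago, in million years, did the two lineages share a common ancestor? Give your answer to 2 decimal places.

38.97

Under the Kimura two-parameter model, d = −½ ln(1 − 2P − Q) − ¼ ln(1 − 2Q).
1 − 2P − Q = 0.8472, giving −½ ln(0.8472) = 0.082909.
1 − 2Q = 0.9584, giving −¼ ln(0.9584) = 0.010623.
d = 0.082909 + 0.010623 = 0.093532.
Under a molecular clock d = 2μt, so t = d/(2μ) = 0.093532 / (2 × 1.2 × 10^-9) = 38.97 million years.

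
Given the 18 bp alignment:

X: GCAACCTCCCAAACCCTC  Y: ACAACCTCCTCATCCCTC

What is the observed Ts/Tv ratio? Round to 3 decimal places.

Transitions are A↔G and C↔T; transversions are all other mismatches.
Transitions: 2. Transversions: 2.
R = 2/2 = 1.000.

1.000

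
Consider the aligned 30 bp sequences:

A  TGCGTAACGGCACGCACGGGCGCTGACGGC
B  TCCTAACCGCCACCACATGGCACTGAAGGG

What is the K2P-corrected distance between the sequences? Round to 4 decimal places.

0.7167

Of 30 sites, 1 differences are transitions and 12 are transversions, so P = 1/30 ≈ 0.033333 and Q = 12/30 = 0.4.
Under the Kimura two-parameter model, d = −½ ln(1 − 2P − Q) − ¼ ln(1 − 2Q).
1 − 2P − Q = 0.533334, giving −½ ln(0.533334) = 0.314304.
1 − 2Q = 0.2, giving −¼ ln(0.2) = 0.402359.
d = 0.314304 + 0.402359 = 0.716663.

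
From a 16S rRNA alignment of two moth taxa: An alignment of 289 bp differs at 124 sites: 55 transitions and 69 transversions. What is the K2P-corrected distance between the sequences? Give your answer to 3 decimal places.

P = 55/289 ≈ 0.190311 and Q = 69/289 ≈ 0.238754.
Under the Kimura two-parameter model, d = −½ ln(1 − 2P − Q) − ¼ ln(1 − 2Q).
1 − 2P − Q = 0.380624, giving −½ ln(0.380624) = 0.482972.
1 − 2Q = 0.522492, giving −¼ ln(0.522492) = 0.162286.
d = 0.482972 + 0.162286 = 0.645258.

0.645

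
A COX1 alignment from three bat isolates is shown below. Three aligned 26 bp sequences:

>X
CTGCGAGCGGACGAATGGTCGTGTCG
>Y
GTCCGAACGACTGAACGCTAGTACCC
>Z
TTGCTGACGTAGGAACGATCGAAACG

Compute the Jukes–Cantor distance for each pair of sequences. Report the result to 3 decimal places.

d(X,Y) = 0.717, d(X,Z) = 0.623, d(Y,Z) = 0.717

X–Y: 12/26 sites differ → p ≈ 0.461538, d = −0.75 ln(1 − 0.615384) = 0.716632 ≈ 0.717.
X–Z: 11/26 sites differ → p ≈ 0.423077, d = −0.75 ln(1 − 0.564103) = 0.622762 ≈ 0.623.
Y–Z: 12/26 sites differ → p ≈ 0.461538, d = −0.75 ln(1 − 0.615384) = 0.716632 ≈ 0.717.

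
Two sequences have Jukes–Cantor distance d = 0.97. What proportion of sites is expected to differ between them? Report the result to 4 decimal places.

0.5442

p = (3/4)(1 − e^(−4d/3)) = 0.75 × (1 − e^(-1.293333)) = 0.75 × (1 − 0.274355) = 0.544234.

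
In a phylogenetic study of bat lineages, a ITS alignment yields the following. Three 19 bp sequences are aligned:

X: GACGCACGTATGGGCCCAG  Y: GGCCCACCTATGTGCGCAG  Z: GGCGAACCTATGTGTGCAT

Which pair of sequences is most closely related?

X–Y: 5/19 differ, p = 0.263, d = 0.324.
X–Z: 7/19 differ, p = 0.368, d = 0.507.
Y–Z: 4/19 differ, p = 0.211, d = 0.247.
The smallest distance is between Y and Z.

Y and Z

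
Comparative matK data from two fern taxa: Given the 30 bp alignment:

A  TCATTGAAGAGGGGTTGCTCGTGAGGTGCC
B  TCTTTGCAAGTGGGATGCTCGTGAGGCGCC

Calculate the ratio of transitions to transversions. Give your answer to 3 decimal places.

Transitions are A↔G and C↔T; transversions are all other mismatches.
Transitions: 3. Transversions: 4.
R = 3/4 = 0.750.

0.750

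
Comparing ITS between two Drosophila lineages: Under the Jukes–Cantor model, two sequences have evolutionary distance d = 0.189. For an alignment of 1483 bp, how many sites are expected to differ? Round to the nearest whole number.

Invert JC69: p = (3/4)(1 − e^(−4d/3)) = 0.75 × (1 − e^(-0.252)) = 0.75 × (1 − 0.777245) = 0.167066.
Expected differing sites = pL ≈ 0.167066 × 1483 = 247.758878 ≈ 248.

248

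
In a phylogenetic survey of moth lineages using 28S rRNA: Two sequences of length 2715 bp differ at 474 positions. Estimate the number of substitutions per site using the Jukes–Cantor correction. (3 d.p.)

0.199

p = 474/2715 ≈ 0.174586.
d = −(3/4) ln(1 − 4p/3) = −0.75 ln(1 − 0.232781) = −0.75 ln(0.767219)
  = −0.75 × (-0.264983) = 0.198737 substitutions/site.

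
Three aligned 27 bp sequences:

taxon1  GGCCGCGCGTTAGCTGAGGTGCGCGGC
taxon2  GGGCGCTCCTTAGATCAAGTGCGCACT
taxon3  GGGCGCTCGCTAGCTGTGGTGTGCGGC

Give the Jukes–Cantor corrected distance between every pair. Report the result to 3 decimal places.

taxon1–taxon2: 9/27 sites differ → p ≈ 0.333333, d = −0.75 ln(1 − 0.444444) = 0.440839 ≈ 0.441.
taxon1–taxon3: 5/27 sites differ → p ≈ 0.185185, d = −0.75 ln(1 − 0.246913) = 0.212681 ≈ 0.213.
taxon2–taxon3: 10/27 sites differ → p ≈ 0.37037, d = −0.75 ln(1 − 0.493827) = 0.510658 ≈ 0.511.

d(taxon1,taxon2) = 0.441, d(taxon1,taxon3) = 0.213, d(taxon2,taxon3) = 0.511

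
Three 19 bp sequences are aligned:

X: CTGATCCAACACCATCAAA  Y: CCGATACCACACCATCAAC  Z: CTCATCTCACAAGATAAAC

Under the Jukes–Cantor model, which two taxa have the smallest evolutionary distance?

X–Y: 4/19 differ, p = 0.211, d = 0.247.
X–Z: 7/19 differ, p = 0.368, d = 0.507.
Y–Z: 7/19 differ, p = 0.368, d = 0.507.
The smallest distance is between X and Y.

X and Y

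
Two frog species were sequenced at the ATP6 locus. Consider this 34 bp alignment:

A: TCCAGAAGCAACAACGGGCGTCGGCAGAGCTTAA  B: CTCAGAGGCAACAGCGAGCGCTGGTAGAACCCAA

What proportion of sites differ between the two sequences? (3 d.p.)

0.324

The sequences differ at 11 of 34 positions.
p = 11/34 = 0.323529… ≈ 0.324 (to 3 d.p.).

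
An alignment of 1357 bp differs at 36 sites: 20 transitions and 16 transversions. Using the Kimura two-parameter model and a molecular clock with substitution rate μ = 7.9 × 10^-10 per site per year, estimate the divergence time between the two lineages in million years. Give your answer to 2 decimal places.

17.11

P = 20/1357 ≈ 0.014738 and Q = 16/1357 ≈ 0.011791.
Under the Kimura two-parameter model, d = −½ ln(1 − 2P − Q) − ¼ ln(1 − 2Q).
1 − 2P − Q = 0.958733, giving −½ ln(0.958733) = 0.021071.
1 − 2Q = 0.976418, giving −¼ ln(0.976418) = 0.005966.
d = 0.021071 + 0.005966 = 0.027037.
Under a molecular clock d = 2μt, so t = d/(2μ) = 0.027037 / (2 × 7.9 × 10^-10) = 17.11 million years.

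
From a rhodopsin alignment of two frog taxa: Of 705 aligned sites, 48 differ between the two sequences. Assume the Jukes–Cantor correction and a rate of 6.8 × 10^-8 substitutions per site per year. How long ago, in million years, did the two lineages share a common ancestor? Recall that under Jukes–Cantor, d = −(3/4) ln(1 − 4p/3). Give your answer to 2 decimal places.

p = 48/705 ≈ 0.068085.
d = −(3/4) ln(1 − 4p/3) = −0.75 ln(1 − 0.09078) = −0.75 ln(0.90922)
  = −0.75 × (-0.095168) = 0.071376 substitutions/site.
Under a molecular clock d = 2μt, so t = d/(2μ) = 0.071376 / (2 × 6.8 × 10^-8) = 0.52 million years.

0.52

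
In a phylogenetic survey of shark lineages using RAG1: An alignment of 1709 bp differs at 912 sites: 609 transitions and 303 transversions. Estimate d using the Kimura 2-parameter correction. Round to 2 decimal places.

P = 609/1709 ≈ 0.356349 and Q = 303/1709 ≈ 0.177297.
Under the Kimura two-parameter model, d = −½ ln(1 − 2P − Q) − ¼ ln(1 − 2Q).
1 − 2P − Q = 0.110005, giving −½ ln(0.110005) = 1.103615.
1 − 2Q = 0.645406, giving −¼ ln(0.645406) = 0.109469.
d = 1.103615 + 0.109469 = 1.213084.

1.21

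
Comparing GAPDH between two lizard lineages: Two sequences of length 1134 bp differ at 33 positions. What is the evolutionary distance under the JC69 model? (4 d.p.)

0.0297

p = 33/1134 ≈ 0.029101.
d = −(3/4) ln(1 − 4p/3) = −0.75 ln(1 − 0.038801) = −0.75 ln(0.961199)
  = −0.75 × (-0.039574) = 0.029681 substitutions/site.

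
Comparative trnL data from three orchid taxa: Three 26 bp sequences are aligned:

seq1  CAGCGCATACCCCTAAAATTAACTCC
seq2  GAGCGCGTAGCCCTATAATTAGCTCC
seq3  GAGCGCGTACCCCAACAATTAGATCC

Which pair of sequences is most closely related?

seq2 and seq3

seq1–seq2: 5/26 differ, p = 0.192, d = 0.222.
seq1–seq3: 6/26 differ, p = 0.231, d = 0.276.
seq2–seq3: 4/26 differ, p = 0.154, d = 0.172.
The smallest distance is between seq2 and seq3.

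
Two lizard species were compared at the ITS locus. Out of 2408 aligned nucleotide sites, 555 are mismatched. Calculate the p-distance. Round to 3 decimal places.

p = 555/2408 = 0.230481… ≈ 0.230 (to 3 d.p.).

0.230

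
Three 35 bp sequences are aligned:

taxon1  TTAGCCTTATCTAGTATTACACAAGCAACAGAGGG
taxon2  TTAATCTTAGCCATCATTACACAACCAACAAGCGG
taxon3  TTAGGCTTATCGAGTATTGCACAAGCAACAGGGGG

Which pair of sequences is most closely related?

taxon1–taxon2: 10/35 differ, p = 0.286, d = 0.360.
taxon1–taxon3: 4/35 differ, p = 0.114, d = 0.124.
taxon2–taxon3: 10/35 differ, p = 0.286, d = 0.360.
The smallest distance is between taxon1 and taxon3.

taxon1 and taxon3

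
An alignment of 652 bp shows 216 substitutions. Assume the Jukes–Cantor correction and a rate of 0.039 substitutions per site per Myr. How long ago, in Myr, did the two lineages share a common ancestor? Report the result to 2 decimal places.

p = 216/652 ≈ 0.331288.
d = −(3/4) ln(1 − 4p/3) = −0.75 ln(1 − 0.441717) = −0.75 ln(0.558283)
  = −0.75 × (-0.582889) = 0.437167 substitutions/site.
Under a molecular clock d = 2μt, so t = d/(2μ) = 0.437167 / (2 × 0.039) = 5.60 Myr.

5.60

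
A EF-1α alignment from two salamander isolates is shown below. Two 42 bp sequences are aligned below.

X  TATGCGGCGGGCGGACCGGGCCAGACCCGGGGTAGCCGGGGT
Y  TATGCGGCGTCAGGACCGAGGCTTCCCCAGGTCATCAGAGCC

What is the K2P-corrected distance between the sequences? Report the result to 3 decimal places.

Of 42 sites, 5 differences are transitions and 11 are transversions, so P = 5/42 ≈ 0.119048 and Q = 11/42 ≈ 0.261905.
Under the Kimura two-parameter model, d = −½ ln(1 − 2P − Q) − ¼ ln(1 − 2Q).
1 − 2P − Q = 0.499999, giving −½ ln(0.499999) = 0.346575.
1 − 2Q = 0.47619, giving −¼ ln(0.47619) = 0.185485.
d = 0.346575 + 0.185485 = 0.532060.

0.532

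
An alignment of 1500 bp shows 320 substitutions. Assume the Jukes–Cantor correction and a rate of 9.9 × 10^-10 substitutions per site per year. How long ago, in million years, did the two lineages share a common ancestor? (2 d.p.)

126.78

p = 320/1500 ≈ 0.213333.
d = −(3/4) ln(1 − 4p/3) = −0.75 ln(1 − 0.284444) = −0.75 ln(0.715556)
  = −0.75 × (-0.334695) = 0.251021 substitutions/site.
Under a molecular clock d = 2μt, so t = d/(2μ) = 0.251021 / (2 × 9.9 × 10^-10) = 126.78 million years.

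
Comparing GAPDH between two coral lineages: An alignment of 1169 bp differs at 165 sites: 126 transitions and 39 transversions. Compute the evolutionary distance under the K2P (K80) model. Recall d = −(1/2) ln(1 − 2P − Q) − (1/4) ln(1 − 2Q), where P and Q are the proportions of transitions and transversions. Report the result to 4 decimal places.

P = 126/1169 ≈ 0.107784 and Q = 39/1169 ≈ 0.033362.
Under the Kimura two-parameter model, d = −½ ln(1 − 2P − Q) − ¼ ln(1 − 2Q).
1 − 2P − Q = 0.75107, giving −½ ln(0.75107) = 0.143128.
1 − 2Q = 0.933276, giving −¼ ln(0.933276) = 0.017264.
d = 0.143128 + 0.017264 = 0.160392.

0.1604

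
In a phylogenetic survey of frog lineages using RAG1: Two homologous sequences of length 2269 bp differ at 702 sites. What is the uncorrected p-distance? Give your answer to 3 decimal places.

p = 702/2269 = 0.309387… ≈ 0.309 (to 3 d.p.).

0.309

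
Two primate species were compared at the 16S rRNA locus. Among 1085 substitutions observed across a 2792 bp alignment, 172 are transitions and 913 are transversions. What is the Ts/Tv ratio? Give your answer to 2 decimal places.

0.19

R = 172/913 = 0.188389… ≈ 0.19 (to 2 d.p.).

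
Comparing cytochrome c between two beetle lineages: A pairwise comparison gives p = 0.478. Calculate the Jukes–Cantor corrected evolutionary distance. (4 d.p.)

d = −(3/4) ln(1 − 4p/3) = −0.75 ln(1 − 0.637333) = −0.75 ln(0.362667)
  = −0.75 × (-1.014270) = 0.760703 substitutions/site.

0.7607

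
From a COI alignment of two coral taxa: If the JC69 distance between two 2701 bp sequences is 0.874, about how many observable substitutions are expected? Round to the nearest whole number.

Invert JC69: p = (3/4)(1 − e^(−4d/3)) = 0.75 × (1 − e^(-1.165333)) = 0.75 × (1 − 0.311819) = 0.516136.
Expected differing sites = pL ≈ 0.516136 × 2701 = 1394.083336 ≈ 1394.

1394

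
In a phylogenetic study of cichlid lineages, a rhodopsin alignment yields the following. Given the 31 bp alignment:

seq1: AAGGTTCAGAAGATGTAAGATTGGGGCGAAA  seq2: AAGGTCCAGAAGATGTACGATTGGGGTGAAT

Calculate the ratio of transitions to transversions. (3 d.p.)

Transitions are A↔G and C↔T; transversions are all other mismatches.
Transitions: 2. Transversions: 2.
R = 2/2 = 1.000.

1.000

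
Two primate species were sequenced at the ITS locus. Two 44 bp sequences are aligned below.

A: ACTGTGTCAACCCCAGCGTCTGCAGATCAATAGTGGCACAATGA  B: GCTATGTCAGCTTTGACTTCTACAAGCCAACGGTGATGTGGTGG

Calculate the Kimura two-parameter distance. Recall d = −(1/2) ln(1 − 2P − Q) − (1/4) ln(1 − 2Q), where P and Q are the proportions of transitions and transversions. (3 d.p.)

Of 44 sites, 21 differences are transitions and 1 are transversions, so P = 21/44 ≈ 0.477273 and Q = 1/44 ≈ 0.022727.
Under the Kimura two-parameter model, d = −½ ln(1 − 2P − Q) − ¼ ln(1 − 2Q).
1 − 2P − Q = 0.022727, giving −½ ln(0.022727) = 1.892101.
1 − 2Q = 0.954546, giving −¼ ln(0.954546) = 0.011630.
d = 1.892101 + 0.011630 = 1.903731.

1.904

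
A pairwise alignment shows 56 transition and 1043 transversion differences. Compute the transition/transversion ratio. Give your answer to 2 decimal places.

R = 56/1043 = 0.053691… ≈ 0.05 (to 2 d.p.).

0.05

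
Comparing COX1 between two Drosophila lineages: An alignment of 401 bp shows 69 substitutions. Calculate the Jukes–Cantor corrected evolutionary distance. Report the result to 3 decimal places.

p = 69/401 ≈ 0.17207.
d = −(3/4) ln(1 − 4p/3) = −0.75 ln(1 − 0.229427) = −0.75 ln(0.770573)
  = −0.75 × (-0.260621) = 0.195466 substitutions/site.

0.195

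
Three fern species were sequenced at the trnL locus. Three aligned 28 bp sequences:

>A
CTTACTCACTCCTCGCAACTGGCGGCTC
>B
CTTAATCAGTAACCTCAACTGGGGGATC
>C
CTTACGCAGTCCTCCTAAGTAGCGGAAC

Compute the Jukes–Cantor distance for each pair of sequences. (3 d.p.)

A–B: 8/28 sites differ → p ≈ 0.285714, d = −0.75 ln(1 − 0.380952) = 0.359679 ≈ 0.360.
A–C: 8/28 sites differ → p ≈ 0.285714, d = −0.75 ln(1 − 0.380952) = 0.359679 ≈ 0.360.
B–C: 11/28 sites differ → p ≈ 0.392857, d = −0.75 ln(1 − 0.523809) = 0.556452 ≈ 0.556.

d(A,B) = 0.360, d(A,C) = 0.360, d(B,C) = 0.556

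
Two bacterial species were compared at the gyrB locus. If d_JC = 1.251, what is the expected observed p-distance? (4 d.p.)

p = (3/4)(1 − e^(−4d/3)) = 0.75 × (1 − e^(-1.668)) = 0.75 × (1 − 0.188624) = 0.608532.

0.6085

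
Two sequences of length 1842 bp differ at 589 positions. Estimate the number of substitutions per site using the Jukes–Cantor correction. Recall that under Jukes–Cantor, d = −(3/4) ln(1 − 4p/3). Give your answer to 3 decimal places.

0.417

p = 589/1842 ≈ 0.319761.
d = −(3/4) ln(1 − 4p/3) = −0.75 ln(1 − 0.426348) = −0.75 ln(0.573652)
  = −0.75 × (-0.555732) = 0.416799 substitutions/site.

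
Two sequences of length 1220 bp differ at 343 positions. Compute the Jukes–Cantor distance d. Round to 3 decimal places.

0.352

p = 343/1220 ≈ 0.281148.
d = −(3/4) ln(1 − 4p/3) = −0.75 ln(1 − 0.374864) = −0.75 ln(0.625136)
  = −0.75 × (-0.469786) = 0.352340 substitutions/site.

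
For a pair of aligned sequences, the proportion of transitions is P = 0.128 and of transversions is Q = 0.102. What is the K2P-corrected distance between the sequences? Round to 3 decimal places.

0.279

Under the Kimura two-parameter model, d = −½ ln(1 − 2P − Q) − ¼ ln(1 − 2Q).
1 − 2P − Q = 0.642, giving −½ ln(0.642) = 0.221583.
1 − 2Q = 0.796, giving −¼ ln(0.796) = 0.057039.
d = 0.221583 + 0.057039 = 0.278622.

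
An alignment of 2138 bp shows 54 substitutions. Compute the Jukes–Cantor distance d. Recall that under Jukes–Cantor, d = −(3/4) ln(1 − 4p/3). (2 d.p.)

p = 54/2138 ≈ 0.025257.
d = −(3/4) ln(1 − 4p/3) = −0.75 ln(1 − 0.033676) = −0.75 ln(0.966324)
  = −0.75 × (-0.034256) = 0.025692 substitutions/site.

0.03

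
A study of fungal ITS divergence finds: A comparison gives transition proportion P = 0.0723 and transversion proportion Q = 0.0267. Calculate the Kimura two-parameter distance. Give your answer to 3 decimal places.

0.108

Under the Kimura two-parameter model, d = −½ ln(1 − 2P − Q) − ¼ ln(1 − 2Q).
1 − 2P − Q = 0.8287, giving −½ ln(0.8287) = 0.093949.
1 − 2Q = 0.9466, giving −¼ ln(0.9466) = 0.013720.
d = 0.093949 + 0.013720 = 0.107669.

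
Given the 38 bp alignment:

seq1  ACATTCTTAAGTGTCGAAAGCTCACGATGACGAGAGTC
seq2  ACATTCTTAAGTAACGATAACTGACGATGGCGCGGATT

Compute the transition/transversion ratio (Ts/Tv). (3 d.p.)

1.500

Transitions are A↔G and C↔T; transversions are all other mismatches.
Transitions: 6. Transversions: 4.
R = 6/4 = 1.500.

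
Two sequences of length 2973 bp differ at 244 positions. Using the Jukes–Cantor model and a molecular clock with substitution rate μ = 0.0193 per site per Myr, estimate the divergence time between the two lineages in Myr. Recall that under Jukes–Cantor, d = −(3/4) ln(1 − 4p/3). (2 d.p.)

p = 244/2973 ≈ 0.082072.
d = −(3/4) ln(1 − 4p/3) = −0.75 ln(1 − 0.109429) = −0.75 ln(0.890571)
  = −0.75 × (-0.115892) = 0.086919 substitutions/site.
Under a molecular clock d = 2μt, so t = d/(2μ) = 0.086919 / (2 × 0.0193) = 2.25 Myr.

2.25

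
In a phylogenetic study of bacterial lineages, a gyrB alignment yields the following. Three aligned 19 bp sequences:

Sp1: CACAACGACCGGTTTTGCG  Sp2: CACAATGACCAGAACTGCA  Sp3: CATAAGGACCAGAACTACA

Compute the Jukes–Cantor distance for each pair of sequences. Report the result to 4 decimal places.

d(Sp1,Sp2) = 0.4099, d(Sp1,Sp3) = 0.6181, d(Sp2,Sp3) = 0.1773

Sp1–Sp2: 6/19 sites differ → p ≈ 0.315789, d = −0.75 ln(1 − 0.421052) = 0.409907 ≈ 0.4099.
Sp1–Sp3: 8/19 sites differ → p ≈ 0.421053, d = −0.75 ln(1 − 0.561404) = 0.618132 ≈ 0.6181.
Sp2–Sp3: 3/19 sites differ → p ≈ 0.157895, d = −0.75 ln(1 − 0.210527) = 0.177292 ≈ 0.1773.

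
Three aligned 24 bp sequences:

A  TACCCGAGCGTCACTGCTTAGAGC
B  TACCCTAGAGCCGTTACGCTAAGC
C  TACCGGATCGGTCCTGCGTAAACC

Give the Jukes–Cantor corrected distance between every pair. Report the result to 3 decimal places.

A–B: 10/24 sites differ → p ≈ 0.416667, d = −0.75 ln(1 − 0.555556) = 0.608198 ≈ 0.608.
A–C: 8/24 sites differ → p ≈ 0.333333, d = −0.75 ln(1 − 0.444444) = 0.440839 ≈ 0.441.
B–C: 12/24 sites differ → p = 0.5, d = −0.75 ln(1 − 0.666667) = 0.823960 ≈ 0.824.

d(A,B) = 0.608, d(A,C) = 0.441, d(B,C) = 0.824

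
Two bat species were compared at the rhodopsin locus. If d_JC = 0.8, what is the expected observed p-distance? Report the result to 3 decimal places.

0.492

p = (3/4)(1 − e^(−4d/3)) = 0.75 × (1 − e^(-1.066667)) = 0.75 × (1 − 0.344154) = 0.491885.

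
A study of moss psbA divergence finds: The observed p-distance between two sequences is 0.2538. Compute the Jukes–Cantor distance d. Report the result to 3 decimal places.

0.310

d = −(3/4) ln(1 − 4p/3) = −0.75 ln(1 − 0.3384) = −0.75 ln(0.6616)
  = −0.75 × (-0.413094) = 0.309821 substitutions/site.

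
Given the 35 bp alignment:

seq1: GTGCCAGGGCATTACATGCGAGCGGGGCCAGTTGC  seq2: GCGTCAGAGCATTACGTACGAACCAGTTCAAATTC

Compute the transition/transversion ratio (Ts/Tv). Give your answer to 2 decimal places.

Transitions are A↔G and C↔T; transversions are all other mismatches.
Transitions: 9. Transversions: 4.
R = 9/4 = 2.25.

2.25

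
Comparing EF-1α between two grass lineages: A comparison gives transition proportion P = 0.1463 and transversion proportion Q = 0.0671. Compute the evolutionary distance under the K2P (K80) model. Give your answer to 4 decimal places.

Under the Kimura two-parameter model, d = −½ ln(1 − 2P − Q) − ¼ ln(1 − 2Q).
1 − 2P − Q = 0.6403, giving −½ ln(0.6403) = 0.222909.
1 − 2Q = 0.8658, giving −¼ ln(0.8658) = 0.036025.
d = 0.222909 + 0.036025 = 0.258934.

0.2589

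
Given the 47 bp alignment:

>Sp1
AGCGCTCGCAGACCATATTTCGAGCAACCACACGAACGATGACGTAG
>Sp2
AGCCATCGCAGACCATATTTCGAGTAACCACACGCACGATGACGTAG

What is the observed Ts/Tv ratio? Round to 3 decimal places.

Transitions are A↔G and C↔T; transversions are all other mismatches.
Transitions: 1. Transversions: 3.
R = 1/3 = 0.333333… ≈ 0.333 (to 3 d.p.).

0.333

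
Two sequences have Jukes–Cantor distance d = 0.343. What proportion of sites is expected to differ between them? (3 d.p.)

0.275

p = (3/4)(1 − e^(−4d/3)) = 0.75 × (1 − e^(-0.457333)) = 0.75 × (1 − 0.632970) = 0.275273.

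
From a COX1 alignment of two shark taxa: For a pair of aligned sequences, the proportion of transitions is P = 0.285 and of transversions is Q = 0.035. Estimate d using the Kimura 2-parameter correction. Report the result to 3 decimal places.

0.483

Under the Kimura two-parameter model, d = −½ ln(1 − 2P − Q) − ¼ ln(1 − 2Q).
1 − 2P − Q = 0.395, giving −½ ln(0.395) = 0.464435.
1 − 2Q = 0.93, giving −¼ ln(0.93) = 0.018143.
d = 0.464435 + 0.018143 = 0.482578.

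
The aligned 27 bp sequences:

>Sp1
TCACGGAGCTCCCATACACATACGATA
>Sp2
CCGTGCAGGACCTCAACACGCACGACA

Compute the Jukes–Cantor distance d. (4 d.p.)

0.6735

The sequences differ at 12 of 27 sites, so p = 12/27 ≈ 0.444444.
d = −(3/4) ln(1 − 4p/3) = −0.75 ln(1 − 0.592592) = −0.75 ln(0.407408)
  = −0.75 × (-0.897940) = 0.673455 substitutions/site.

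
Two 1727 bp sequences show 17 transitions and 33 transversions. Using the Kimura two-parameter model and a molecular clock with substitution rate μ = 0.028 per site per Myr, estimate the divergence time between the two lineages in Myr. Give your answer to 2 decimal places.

P = 17/1727 ≈ 0.009844 and Q = 33/1727 ≈ 0.019108.
Under the Kimura two-parameter model, d = −½ ln(1 − 2P − Q) − ¼ ln(1 − 2Q).
1 − 2P − Q = 0.961204, giving −½ ln(0.961204) = 0.019784.
1 − 2Q = 0.961784, giving −¼ ln(0.961784) = 0.009741.
d = 0.019784 + 0.009741 = 0.029525.
Under a molecular clock d = 2μt, so t = d/(2μ) = 0.029525 / (2 × 0.028) = 0.53 Myr.

0.53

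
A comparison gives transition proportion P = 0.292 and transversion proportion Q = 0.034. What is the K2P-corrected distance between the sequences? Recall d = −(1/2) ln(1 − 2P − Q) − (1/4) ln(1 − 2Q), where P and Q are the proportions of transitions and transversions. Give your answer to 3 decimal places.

Under the Kimura two-parameter model, d = −½ ln(1 − 2P − Q) − ¼ ln(1 − 2Q).
1 − 2P − Q = 0.382, giving −½ ln(0.382) = 0.481167.
1 − 2Q = 0.932, giving −¼ ln(0.932) = 0.017606.
d = 0.481167 + 0.017606 = 0.498773.

0.499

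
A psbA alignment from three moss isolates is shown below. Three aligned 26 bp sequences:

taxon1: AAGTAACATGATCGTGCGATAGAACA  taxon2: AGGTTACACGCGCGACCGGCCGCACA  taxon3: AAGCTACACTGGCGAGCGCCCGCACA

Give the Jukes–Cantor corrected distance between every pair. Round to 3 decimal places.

taxon1–taxon2: 11/26 sites differ → p ≈ 0.423077, d = −0.75 ln(1 − 0.564103) = 0.622762 ≈ 0.623.
taxon1–taxon3: 11/26 sites differ → p ≈ 0.423077, d = −0.75 ln(1 − 0.564103) = 0.622762 ≈ 0.623.
taxon2–taxon3: 6/26 sites differ → p ≈ 0.230769, d = −0.75 ln(1 − 0.307692) = 0.275793 ≈ 0.276.

d(taxon1,taxon2) = 0.623, d(taxon1,taxon3) = 0.623, d(taxon2,taxon3) = 0.276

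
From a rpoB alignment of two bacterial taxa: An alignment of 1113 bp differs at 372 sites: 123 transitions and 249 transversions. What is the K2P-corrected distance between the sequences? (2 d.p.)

P = 123/1113 ≈ 0.110512 and Q = 249/1113 ≈ 0.22372.
Under the Kimura two-parameter model, d = −½ ln(1 − 2P − Q) − ¼ ln(1 − 2Q).
1 − 2P − Q = 0.555256, giving −½ ln(0.555256) = 0.294163.
1 − 2Q = 0.55256, giving −¼ ln(0.55256) = 0.148298.
d = 0.294163 + 0.148298 = 0.442461.

0.44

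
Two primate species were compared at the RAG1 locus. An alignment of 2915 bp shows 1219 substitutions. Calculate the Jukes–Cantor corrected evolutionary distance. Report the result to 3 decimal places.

p = 1219/2915 ≈ 0.418182.
d = −(3/4) ln(1 − 4p/3) = −0.75 ln(1 − 0.557576) = −0.75 ln(0.442424)
  = −0.75 × (-0.815487) = 0.611615 substitutions/site.

0.612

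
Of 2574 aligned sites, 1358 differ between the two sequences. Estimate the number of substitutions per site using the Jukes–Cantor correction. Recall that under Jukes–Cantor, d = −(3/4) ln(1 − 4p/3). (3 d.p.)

0.912

p = 1358/2574 ≈ 0.527584.
d = −(3/4) ln(1 − 4p/3) = −0.75 ln(1 − 0.703445) = −0.75 ln(0.296555)
  = −0.75 × (-1.215523) = 0.911642 substitutions/site.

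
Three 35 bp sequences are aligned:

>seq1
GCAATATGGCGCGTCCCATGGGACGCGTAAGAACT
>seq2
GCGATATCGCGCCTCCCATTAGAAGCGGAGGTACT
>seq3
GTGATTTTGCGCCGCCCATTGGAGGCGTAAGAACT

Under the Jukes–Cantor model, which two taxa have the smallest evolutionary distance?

seq1–seq2: 9/35 differ, p = 0.257, d = 0.315.
seq1–seq3: 8/35 differ, p = 0.229, d = 0.273.
seq2–seq3: 9/35 differ, p = 0.257, d = 0.315.
The smallest distance is between seq1 and seq3.

seq1 and seq3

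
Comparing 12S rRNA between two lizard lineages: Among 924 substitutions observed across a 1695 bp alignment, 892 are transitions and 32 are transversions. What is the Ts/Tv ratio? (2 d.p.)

27.88

R = 892/32 = 27.875 ≈ 27.88 (to 2 d.p.).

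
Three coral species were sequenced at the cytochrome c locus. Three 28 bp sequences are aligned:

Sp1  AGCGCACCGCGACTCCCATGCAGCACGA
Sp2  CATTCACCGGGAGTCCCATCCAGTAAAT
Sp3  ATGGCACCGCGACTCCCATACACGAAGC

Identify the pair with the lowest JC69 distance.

Sp1 and Sp3

Sp1–Sp2: 11/28 differ, p = 0.393, d = 0.556.
Sp1–Sp3: 7/28 differ, p = 0.250, d = 0.304.
Sp2–Sp3: 11/28 differ, p = 0.393, d = 0.556.
The smallest distance is between Sp1 and Sp3.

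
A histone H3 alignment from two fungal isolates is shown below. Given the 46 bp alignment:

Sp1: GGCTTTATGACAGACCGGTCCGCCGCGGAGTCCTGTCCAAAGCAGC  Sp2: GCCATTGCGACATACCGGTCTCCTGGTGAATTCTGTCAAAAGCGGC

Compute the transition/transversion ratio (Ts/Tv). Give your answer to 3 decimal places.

1.000

Transitions are A↔G and C↔T; transversions are all other mismatches.
Transitions: 7. Transversions: 7.
R = 7/7 = 1.000.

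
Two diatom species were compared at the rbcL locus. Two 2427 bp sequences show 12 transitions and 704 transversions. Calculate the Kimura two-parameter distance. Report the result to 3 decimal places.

0.395

P = 12/2427 ≈ 0.004944 and Q = 704/2427 ≈ 0.29007.
Under the Kimura two-parameter model, d = −½ ln(1 − 2P − Q) − ¼ ln(1 − 2Q).
1 − 2P − Q = 0.700042, giving −½ ln(0.700042) = 0.178307.
1 − 2Q = 0.41986, giving −¼ ln(0.41986) = 0.216958.
d = 0.178307 + 0.216958 = 0.395265.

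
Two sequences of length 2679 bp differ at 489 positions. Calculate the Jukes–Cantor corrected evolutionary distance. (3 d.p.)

0.209

p = 489/2679 ≈ 0.182531.
d = −(3/4) ln(1 − 4p/3) = −0.75 ln(1 − 0.243375) = −0.75 ln(0.756625)
  = −0.75 × (-0.278888) = 0.209166 substitutions/site.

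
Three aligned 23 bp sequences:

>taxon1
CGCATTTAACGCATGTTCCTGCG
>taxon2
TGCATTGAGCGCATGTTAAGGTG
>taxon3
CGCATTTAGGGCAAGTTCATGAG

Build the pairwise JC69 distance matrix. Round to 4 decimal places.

d(taxon1,taxon2) = 0.3904, d(taxon1,taxon3) = 0.2567, d(taxon2,taxon3) = 0.3904

taxon1–taxon2: 7/23 sites differ → p ≈ 0.304348, d = −0.75 ln(1 − 0.405797) = 0.390401 ≈ 0.3904.
taxon1–taxon3: 5/23 sites differ → p ≈ 0.217391, d = −0.75 ln(1 − 0.289855) = 0.256715 ≈ 0.2567.
taxon2–taxon3: 7/23 sites differ → p ≈ 0.304348, d = −0.75 ln(1 − 0.405797) = 0.390401 ≈ 0.3904.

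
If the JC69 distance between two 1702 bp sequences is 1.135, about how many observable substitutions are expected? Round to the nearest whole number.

Invert JC69: p = (3/4)(1 − e^(−4d/3)) = 0.75 × (1 − e^(-1.513333)) = 0.75 × (1 − 0.220175) = 0.584869.
Expected differing sites = pL ≈ 0.584869 × 1702 = 995.447038 ≈ 995.

995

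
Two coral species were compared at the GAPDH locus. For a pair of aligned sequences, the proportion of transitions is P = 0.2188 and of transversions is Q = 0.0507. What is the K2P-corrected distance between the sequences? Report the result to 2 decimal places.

Under the Kimura two-parameter model, d = −½ ln(1 − 2P − Q) − ¼ ln(1 − 2Q).
1 − 2P − Q = 0.5117, giving −½ ln(0.5117) = 0.335008.
1 − 2Q = 0.8986, giving −¼ ln(0.8986) = 0.026729.
d = 0.335008 + 0.026729 = 0.361737.

0.36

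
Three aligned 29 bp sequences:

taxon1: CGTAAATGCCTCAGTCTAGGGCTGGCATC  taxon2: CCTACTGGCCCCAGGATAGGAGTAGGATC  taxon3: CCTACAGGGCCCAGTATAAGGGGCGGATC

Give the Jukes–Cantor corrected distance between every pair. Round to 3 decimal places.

taxon1–taxon2: 11/29 sites differ → p ≈ 0.37931, d = −0.75 ln(1 − 0.505747) = 0.528531 ≈ 0.529.
taxon1–taxon3: 11/29 sites differ → p ≈ 0.37931, d = −0.75 ln(1 − 0.505747) = 0.528531 ≈ 0.529.
taxon2–taxon3: 7/29 sites differ → p ≈ 0.241379, d = −0.75 ln(1 − 0.321839) = 0.291278 ≈ 0.291.

d(taxon1,taxon2) = 0.529, d(taxon1,taxon3) = 0.529, d(taxon2,taxon3) = 0.291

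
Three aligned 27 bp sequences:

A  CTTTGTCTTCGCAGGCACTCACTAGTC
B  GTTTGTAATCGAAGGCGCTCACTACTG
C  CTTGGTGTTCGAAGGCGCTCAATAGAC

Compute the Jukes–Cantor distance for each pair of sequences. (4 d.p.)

d(A,B) = 0.3181, d(A,C) = 0.2635, d(B,C) = 0.3770

A–B: 7/27 sites differ → p ≈ 0.259259, d = −0.75 ln(1 − 0.345679) = 0.318118 ≈ 0.3181.
A–C: 6/27 sites differ → p ≈ 0.222222, d = −0.75 ln(1 − 0.296296) = 0.263548 ≈ 0.2635.
B–C: 8/27 sites differ → p ≈ 0.296296, d = −0.75 ln(1 − 0.395061) = 0.376971 ≈ 0.3770.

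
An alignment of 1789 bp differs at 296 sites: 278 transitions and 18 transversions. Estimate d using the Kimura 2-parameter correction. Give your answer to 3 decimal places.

P = 278/1789 ≈ 0.155394 and Q = 18/1789 ≈ 0.010061.
Under the Kimura two-parameter model, d = −½ ln(1 − 2P − Q) − ¼ ln(1 − 2Q).
1 − 2P − Q = 0.679151, giving −½ ln(0.679151) = 0.193456.
1 − 2Q = 0.979878, giving −¼ ln(0.979878) = 0.005082.
d = 0.193456 + 0.005082 = 0.198538.

0.199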